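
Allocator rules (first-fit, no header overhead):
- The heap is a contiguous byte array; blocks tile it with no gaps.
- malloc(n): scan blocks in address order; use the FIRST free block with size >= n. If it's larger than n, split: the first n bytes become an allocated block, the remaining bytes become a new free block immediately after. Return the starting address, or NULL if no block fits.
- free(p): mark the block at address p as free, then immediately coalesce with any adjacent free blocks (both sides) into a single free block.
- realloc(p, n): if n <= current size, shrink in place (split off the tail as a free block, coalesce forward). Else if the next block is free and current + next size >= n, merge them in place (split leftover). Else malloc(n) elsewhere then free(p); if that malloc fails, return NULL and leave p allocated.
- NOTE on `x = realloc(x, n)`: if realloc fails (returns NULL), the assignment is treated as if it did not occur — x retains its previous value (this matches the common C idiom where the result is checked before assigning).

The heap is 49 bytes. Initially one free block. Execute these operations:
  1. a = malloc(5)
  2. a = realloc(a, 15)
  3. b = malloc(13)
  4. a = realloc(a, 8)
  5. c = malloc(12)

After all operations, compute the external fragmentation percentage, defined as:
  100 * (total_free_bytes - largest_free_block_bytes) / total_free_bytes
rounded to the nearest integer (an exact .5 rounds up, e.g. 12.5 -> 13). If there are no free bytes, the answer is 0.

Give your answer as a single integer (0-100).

Op 1: a = malloc(5) -> a = 0; heap: [0-4 ALLOC][5-48 FREE]
Op 2: a = realloc(a, 15) -> a = 0; heap: [0-14 ALLOC][15-48 FREE]
Op 3: b = malloc(13) -> b = 15; heap: [0-14 ALLOC][15-27 ALLOC][28-48 FREE]
Op 4: a = realloc(a, 8) -> a = 0; heap: [0-7 ALLOC][8-14 FREE][15-27 ALLOC][28-48 FREE]
Op 5: c = malloc(12) -> c = 28; heap: [0-7 ALLOC][8-14 FREE][15-27 ALLOC][28-39 ALLOC][40-48 FREE]
Free blocks: [7 9] total_free=16 largest=9 -> 100*(16-9)/16 = 700/16 = 43.75 -> rounds to 44

Answer: 44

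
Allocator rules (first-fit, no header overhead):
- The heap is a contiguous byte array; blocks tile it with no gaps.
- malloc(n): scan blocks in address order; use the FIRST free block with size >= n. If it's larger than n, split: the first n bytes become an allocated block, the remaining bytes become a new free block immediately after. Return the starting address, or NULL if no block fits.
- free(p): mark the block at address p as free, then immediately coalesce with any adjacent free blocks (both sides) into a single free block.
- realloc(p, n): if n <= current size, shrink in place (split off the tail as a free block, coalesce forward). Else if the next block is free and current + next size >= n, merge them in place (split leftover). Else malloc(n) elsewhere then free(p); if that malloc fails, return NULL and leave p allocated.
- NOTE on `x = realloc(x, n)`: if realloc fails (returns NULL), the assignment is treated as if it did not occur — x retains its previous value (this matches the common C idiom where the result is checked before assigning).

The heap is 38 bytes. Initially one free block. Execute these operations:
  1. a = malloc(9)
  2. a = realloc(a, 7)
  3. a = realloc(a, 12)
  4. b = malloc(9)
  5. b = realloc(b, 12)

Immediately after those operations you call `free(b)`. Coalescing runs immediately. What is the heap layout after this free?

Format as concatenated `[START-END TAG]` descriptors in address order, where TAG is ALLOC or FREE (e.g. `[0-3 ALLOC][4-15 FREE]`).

Op 1: a = malloc(9) -> a = 0; heap: [0-8 ALLOC][9-37 FREE]
Op 2: a = realloc(a, 7) -> a = 0; heap: [0-6 ALLOC][7-37 FREE]
Op 3: a = realloc(a, 12) -> a = 0; heap: [0-11 ALLOC][12-37 FREE]
Op 4: b = malloc(9) -> b = 12; heap: [0-11 ALLOC][12-20 ALLOC][21-37 FREE]
Op 5: b = realloc(b, 12) -> b = 12; heap: [0-11 ALLOC][12-23 ALLOC][24-37 FREE]
free(b): b = 12 -> block [12-23 ALLOC]; mark free, coalesce with adjacent free neighbors -> [0-11 ALLOC][12-37 FREE]

Answer: [0-11 ALLOC][12-37 FREE]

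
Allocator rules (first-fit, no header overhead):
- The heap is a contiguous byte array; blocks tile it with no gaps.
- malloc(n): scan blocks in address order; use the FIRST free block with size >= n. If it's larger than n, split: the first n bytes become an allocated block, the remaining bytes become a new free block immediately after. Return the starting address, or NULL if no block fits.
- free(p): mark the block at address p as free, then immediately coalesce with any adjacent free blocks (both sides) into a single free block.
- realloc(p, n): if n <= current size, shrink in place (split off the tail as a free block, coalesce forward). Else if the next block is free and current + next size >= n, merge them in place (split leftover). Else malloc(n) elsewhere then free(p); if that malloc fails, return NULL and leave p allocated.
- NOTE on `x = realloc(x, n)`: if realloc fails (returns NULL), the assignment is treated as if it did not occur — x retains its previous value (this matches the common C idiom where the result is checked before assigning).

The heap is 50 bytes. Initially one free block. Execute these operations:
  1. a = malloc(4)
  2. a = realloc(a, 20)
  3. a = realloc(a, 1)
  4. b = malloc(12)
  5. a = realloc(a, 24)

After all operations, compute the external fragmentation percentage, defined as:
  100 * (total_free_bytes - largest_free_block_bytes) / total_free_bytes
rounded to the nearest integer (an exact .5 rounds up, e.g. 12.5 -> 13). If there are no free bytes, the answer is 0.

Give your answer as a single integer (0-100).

Op 1: a = malloc(4) -> a = 0; heap: [0-3 ALLOC][4-49 FREE]
Op 2: a = realloc(a, 20) -> a = 0; heap: [0-19 ALLOC][20-49 FREE]
Op 3: a = realloc(a, 1) -> a = 0; heap: [0-0 ALLOC][1-49 FREE]
Op 4: b = malloc(12) -> b = 1; heap: [0-0 ALLOC][1-12 ALLOC][13-49 FREE]
Op 5: a = realloc(a, 24) -> a = 13; heap: [0-0 FREE][1-12 ALLOC][13-36 ALLOC][37-49 FREE]
Free blocks: [1 13] total_free=14 largest=13 -> 100*(14-13)/14 = 100/14 ≈ 7.143 -> rounds to 7

Answer: 7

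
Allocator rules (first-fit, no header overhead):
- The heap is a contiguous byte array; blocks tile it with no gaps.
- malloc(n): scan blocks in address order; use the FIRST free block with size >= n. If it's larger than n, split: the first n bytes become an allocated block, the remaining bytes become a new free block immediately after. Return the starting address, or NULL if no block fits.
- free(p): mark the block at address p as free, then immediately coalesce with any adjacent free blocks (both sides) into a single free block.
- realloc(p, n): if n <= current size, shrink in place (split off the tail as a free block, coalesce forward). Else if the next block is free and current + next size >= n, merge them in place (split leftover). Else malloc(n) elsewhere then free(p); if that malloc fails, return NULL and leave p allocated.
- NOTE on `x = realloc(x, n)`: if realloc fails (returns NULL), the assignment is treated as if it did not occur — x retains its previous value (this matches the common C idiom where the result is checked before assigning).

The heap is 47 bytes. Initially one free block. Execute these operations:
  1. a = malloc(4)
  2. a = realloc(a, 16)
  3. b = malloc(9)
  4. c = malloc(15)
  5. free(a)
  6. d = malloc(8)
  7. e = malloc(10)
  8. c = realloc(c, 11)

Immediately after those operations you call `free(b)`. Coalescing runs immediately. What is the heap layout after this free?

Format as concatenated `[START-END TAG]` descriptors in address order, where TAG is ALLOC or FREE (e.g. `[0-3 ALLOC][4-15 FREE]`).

Answer: [0-7 ALLOC][8-24 FREE][25-35 ALLOC][36-46 FREE]

Derivation:
Op 1: a = malloc(4) -> a = 0; heap: [0-3 ALLOC][4-46 FREE]
Op 2: a = realloc(a, 16) -> a = 0; heap: [0-15 ALLOC][16-46 FREE]
Op 3: b = malloc(9) -> b = 16; heap: [0-15 ALLOC][16-24 ALLOC][25-46 FREE]
Op 4: c = malloc(15) -> c = 25; heap: [0-15 ALLOC][16-24 ALLOC][25-39 ALLOC][40-46 FREE]
Op 5: free(a) -> (freed a); heap: [0-15 FREE][16-24 ALLOC][25-39 ALLOC][40-46 FREE]
Op 6: d = malloc(8) -> d = 0; heap: [0-7 ALLOC][8-15 FREE][16-24 ALLOC][25-39 ALLOC][40-46 FREE]
Op 7: e = malloc(10) -> e = NULL; heap: [0-7 ALLOC][8-15 FREE][16-24 ALLOC][25-39 ALLOC][40-46 FREE]
Op 8: c = realloc(c, 11) -> c = 25; heap: [0-7 ALLOC][8-15 FREE][16-24 ALLOC][25-35 ALLOC][36-46 FREE]
free(b): b = 16 -> block [16-24 ALLOC]; mark free, coalesce with adjacent free neighbors -> [0-7 ALLOC][8-24 FREE][25-35 ALLOC][36-46 FREE]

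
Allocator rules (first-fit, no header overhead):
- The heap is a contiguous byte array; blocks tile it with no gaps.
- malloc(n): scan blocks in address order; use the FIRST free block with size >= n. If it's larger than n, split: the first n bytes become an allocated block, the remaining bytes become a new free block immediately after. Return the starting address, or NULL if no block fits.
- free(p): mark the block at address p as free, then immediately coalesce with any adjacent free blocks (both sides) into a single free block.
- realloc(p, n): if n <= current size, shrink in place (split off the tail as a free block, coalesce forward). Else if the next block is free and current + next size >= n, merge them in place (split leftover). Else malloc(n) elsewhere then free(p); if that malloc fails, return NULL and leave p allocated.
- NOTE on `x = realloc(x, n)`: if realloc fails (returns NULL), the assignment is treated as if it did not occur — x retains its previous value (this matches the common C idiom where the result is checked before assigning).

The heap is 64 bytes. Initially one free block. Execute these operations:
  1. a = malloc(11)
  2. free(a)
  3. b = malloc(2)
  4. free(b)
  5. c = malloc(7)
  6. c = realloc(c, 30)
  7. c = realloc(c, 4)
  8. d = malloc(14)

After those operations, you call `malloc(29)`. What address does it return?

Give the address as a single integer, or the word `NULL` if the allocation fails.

Answer: 18

Derivation:
Op 1: a = malloc(11) -> a = 0; heap: [0-10 ALLOC][11-63 FREE]
Op 2: free(a) -> (freed a); heap: [0-63 FREE]
Op 3: b = malloc(2) -> b = 0; heap: [0-1 ALLOC][2-63 FREE]
Op 4: free(b) -> (freed b); heap: [0-63 FREE]
Op 5: c = malloc(7) -> c = 0; heap: [0-6 ALLOC][7-63 FREE]
Op 6: c = realloc(c, 30) -> c = 0; heap: [0-29 ALLOC][30-63 FREE]
Op 7: c = realloc(c, 4) -> c = 0; heap: [0-3 ALLOC][4-63 FREE]
Op 8: d = malloc(14) -> d = 4; heap: [0-3 ALLOC][4-17 ALLOC][18-63 FREE]
malloc(29): first-fit scan over [0-3 ALLOC][4-17 ALLOC][18-63 FREE] -> 18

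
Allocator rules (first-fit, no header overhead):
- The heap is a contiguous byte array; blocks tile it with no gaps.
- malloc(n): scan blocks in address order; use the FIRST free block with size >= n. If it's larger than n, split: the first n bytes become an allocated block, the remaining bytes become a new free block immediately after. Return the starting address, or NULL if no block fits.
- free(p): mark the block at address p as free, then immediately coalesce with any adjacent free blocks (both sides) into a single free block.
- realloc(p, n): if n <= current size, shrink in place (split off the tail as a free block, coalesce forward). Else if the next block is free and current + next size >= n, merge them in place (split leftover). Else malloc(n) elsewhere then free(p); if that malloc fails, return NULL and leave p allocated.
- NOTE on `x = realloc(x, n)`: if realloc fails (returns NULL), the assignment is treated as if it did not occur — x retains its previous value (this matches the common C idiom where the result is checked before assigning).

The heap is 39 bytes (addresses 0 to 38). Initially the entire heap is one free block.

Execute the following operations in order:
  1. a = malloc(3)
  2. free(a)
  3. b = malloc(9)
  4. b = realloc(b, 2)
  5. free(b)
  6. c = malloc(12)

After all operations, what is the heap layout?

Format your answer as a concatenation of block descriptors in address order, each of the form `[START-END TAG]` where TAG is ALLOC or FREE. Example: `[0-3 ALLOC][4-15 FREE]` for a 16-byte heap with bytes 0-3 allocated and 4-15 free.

Op 1: a = malloc(3) -> a = 0; heap: [0-2 ALLOC][3-38 FREE]
Op 2: free(a) -> (freed a); heap: [0-38 FREE]
Op 3: b = malloc(9) -> b = 0; heap: [0-8 ALLOC][9-38 FREE]
Op 4: b = realloc(b, 2) -> b = 0; heap: [0-1 ALLOC][2-38 FREE]
Op 5: free(b) -> (freed b); heap: [0-38 FREE]
Op 6: c = malloc(12) -> c = 0; heap: [0-11 ALLOC][12-38 FREE]

Answer: [0-11 ALLOC][12-38 FREE]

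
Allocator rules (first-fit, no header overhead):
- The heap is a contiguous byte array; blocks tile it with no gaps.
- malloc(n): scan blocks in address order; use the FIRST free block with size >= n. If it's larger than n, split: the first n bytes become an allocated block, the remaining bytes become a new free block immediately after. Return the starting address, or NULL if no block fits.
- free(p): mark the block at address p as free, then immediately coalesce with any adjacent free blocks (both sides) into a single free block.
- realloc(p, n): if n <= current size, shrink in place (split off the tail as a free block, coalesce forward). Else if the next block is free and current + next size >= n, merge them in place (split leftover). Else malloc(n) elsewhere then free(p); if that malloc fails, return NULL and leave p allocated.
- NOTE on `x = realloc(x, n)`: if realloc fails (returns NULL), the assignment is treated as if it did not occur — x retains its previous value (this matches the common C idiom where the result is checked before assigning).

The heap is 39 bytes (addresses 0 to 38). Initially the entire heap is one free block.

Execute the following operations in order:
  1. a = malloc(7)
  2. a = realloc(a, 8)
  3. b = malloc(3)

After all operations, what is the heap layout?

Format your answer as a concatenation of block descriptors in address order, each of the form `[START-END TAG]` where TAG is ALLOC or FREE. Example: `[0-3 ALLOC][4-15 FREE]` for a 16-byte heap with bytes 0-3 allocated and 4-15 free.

Answer: [0-7 ALLOC][8-10 ALLOC][11-38 FREE]

Derivation:
Op 1: a = malloc(7) -> a = 0; heap: [0-6 ALLOC][7-38 FREE]
Op 2: a = realloc(a, 8) -> a = 0; heap: [0-7 ALLOC][8-38 FREE]
Op 3: b = malloc(3) -> b = 8; heap: [0-7 ALLOC][8-10 ALLOC][11-38 FREE]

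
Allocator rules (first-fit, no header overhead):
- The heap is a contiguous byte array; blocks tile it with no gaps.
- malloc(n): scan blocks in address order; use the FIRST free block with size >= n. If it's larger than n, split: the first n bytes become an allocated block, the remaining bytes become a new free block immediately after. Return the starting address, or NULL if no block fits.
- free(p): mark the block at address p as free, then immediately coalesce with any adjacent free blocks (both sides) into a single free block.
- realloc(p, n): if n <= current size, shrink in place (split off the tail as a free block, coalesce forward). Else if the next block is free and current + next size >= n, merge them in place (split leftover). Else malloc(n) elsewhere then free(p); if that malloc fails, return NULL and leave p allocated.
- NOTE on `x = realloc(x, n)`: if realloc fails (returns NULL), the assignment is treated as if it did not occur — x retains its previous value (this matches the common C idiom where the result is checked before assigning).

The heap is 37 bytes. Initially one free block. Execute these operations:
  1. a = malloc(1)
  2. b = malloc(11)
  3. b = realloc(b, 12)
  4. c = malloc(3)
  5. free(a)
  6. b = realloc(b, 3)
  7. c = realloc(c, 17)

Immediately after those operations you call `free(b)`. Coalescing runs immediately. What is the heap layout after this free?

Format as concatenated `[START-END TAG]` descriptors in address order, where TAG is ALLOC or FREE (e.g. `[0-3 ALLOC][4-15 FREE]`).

Op 1: a = malloc(1) -> a = 0; heap: [0-0 ALLOC][1-36 FREE]
Op 2: b = malloc(11) -> b = 1; heap: [0-0 ALLOC][1-11 ALLOC][12-36 FREE]
Op 3: b = realloc(b, 12) -> b = 1; heap: [0-0 ALLOC][1-12 ALLOC][13-36 FREE]
Op 4: c = malloc(3) -> c = 13; heap: [0-0 ALLOC][1-12 ALLOC][13-15 ALLOC][16-36 FREE]
Op 5: free(a) -> (freed a); heap: [0-0 FREE][1-12 ALLOC][13-15 ALLOC][16-36 FREE]
Op 6: b = realloc(b, 3) -> b = 1; heap: [0-0 FREE][1-3 ALLOC][4-12 FREE][13-15 ALLOC][16-36 FREE]
Op 7: c = realloc(c, 17) -> c = 13; heap: [0-0 FREE][1-3 ALLOC][4-12 FREE][13-29 ALLOC][30-36 FREE]
free(b): b = 1 -> block [1-3 ALLOC]; mark free, coalesce with adjacent free neighbors -> [0-12 FREE][13-29 ALLOC][30-36 FREE]

Answer: [0-12 FREE][13-29 ALLOC][30-36 FREE]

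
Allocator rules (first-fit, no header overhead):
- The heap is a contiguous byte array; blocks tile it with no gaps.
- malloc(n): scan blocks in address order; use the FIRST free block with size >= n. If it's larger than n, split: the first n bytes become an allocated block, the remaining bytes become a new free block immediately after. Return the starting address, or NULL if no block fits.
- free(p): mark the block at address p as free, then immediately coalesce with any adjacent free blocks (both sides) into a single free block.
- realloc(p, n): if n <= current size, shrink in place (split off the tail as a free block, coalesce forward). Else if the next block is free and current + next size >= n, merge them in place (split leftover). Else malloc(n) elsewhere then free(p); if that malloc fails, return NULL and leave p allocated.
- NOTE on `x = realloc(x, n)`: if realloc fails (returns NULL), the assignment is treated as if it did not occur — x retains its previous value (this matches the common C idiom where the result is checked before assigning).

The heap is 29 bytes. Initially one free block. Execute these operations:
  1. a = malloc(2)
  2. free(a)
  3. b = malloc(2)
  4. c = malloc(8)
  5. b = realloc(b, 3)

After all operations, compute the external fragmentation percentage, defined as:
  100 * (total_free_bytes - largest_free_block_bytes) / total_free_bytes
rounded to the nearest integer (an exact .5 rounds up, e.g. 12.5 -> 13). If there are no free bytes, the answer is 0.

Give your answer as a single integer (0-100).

Answer: 11

Derivation:
Op 1: a = malloc(2) -> a = 0; heap: [0-1 ALLOC][2-28 FREE]
Op 2: free(a) -> (freed a); heap: [0-28 FREE]
Op 3: b = malloc(2) -> b = 0; heap: [0-1 ALLOC][2-28 FREE]
Op 4: c = malloc(8) -> c = 2; heap: [0-1 ALLOC][2-9 ALLOC][10-28 FREE]
Op 5: b = realloc(b, 3) -> b = 10; heap: [0-1 FREE][2-9 ALLOC][10-12 ALLOC][13-28 FREE]
Free blocks: [2 16] total_free=18 largest=16 -> 100*(18-16)/18 = 200/18 ≈ 11.111 -> rounds to 11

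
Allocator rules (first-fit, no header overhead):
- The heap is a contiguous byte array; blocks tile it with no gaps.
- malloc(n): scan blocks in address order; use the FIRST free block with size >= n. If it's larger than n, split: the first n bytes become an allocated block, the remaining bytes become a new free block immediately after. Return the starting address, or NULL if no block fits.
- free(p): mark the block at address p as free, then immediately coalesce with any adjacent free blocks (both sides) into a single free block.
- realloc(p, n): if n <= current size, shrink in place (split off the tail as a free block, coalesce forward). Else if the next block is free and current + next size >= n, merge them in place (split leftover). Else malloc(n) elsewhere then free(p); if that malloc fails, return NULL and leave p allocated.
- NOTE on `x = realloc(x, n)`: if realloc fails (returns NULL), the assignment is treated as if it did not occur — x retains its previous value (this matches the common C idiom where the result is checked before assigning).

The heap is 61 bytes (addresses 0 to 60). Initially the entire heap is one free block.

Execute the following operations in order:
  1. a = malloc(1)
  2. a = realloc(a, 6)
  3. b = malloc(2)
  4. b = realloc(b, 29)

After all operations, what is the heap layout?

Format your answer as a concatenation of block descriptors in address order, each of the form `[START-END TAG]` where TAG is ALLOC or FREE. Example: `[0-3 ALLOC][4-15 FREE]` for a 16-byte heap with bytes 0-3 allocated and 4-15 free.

Answer: [0-5 ALLOC][6-34 ALLOC][35-60 FREE]

Derivation:
Op 1: a = malloc(1) -> a = 0; heap: [0-0 ALLOC][1-60 FREE]
Op 2: a = realloc(a, 6) -> a = 0; heap: [0-5 ALLOC][6-60 FREE]
Op 3: b = malloc(2) -> b = 6; heap: [0-5 ALLOC][6-7 ALLOC][8-60 FREE]
Op 4: b = realloc(b, 29) -> b = 6; heap: [0-5 ALLOC][6-34 ALLOC][35-60 FREE]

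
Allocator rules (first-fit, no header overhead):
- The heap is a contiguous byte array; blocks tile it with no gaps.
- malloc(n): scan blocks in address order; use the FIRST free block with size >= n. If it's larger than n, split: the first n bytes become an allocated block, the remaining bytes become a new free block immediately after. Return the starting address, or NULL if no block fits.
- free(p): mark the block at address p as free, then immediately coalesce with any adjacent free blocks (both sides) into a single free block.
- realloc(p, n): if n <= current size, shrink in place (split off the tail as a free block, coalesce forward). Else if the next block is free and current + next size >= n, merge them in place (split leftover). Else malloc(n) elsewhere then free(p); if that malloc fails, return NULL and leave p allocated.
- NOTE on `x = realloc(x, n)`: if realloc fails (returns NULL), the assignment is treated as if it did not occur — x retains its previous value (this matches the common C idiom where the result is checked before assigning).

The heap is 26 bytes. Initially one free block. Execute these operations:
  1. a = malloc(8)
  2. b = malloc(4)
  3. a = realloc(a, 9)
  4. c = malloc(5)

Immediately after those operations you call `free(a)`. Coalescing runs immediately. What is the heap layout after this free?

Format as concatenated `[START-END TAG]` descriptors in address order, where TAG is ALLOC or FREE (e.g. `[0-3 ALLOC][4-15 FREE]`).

Answer: [0-4 ALLOC][5-7 FREE][8-11 ALLOC][12-25 FREE]

Derivation:
Op 1: a = malloc(8) -> a = 0; heap: [0-7 ALLOC][8-25 FREE]
Op 2: b = malloc(4) -> b = 8; heap: [0-7 ALLOC][8-11 ALLOC][12-25 FREE]
Op 3: a = realloc(a, 9) -> a = 12; heap: [0-7 FREE][8-11 ALLOC][12-20 ALLOC][21-25 FREE]
Op 4: c = malloc(5) -> c = 0; heap: [0-4 ALLOC][5-7 FREE][8-11 ALLOC][12-20 ALLOC][21-25 FREE]
free(a): a = 12 -> block [12-20 ALLOC]; mark free, coalesce with adjacent free neighbors -> [0-4 ALLOC][5-7 FREE][8-11 ALLOC][12-25 FREE]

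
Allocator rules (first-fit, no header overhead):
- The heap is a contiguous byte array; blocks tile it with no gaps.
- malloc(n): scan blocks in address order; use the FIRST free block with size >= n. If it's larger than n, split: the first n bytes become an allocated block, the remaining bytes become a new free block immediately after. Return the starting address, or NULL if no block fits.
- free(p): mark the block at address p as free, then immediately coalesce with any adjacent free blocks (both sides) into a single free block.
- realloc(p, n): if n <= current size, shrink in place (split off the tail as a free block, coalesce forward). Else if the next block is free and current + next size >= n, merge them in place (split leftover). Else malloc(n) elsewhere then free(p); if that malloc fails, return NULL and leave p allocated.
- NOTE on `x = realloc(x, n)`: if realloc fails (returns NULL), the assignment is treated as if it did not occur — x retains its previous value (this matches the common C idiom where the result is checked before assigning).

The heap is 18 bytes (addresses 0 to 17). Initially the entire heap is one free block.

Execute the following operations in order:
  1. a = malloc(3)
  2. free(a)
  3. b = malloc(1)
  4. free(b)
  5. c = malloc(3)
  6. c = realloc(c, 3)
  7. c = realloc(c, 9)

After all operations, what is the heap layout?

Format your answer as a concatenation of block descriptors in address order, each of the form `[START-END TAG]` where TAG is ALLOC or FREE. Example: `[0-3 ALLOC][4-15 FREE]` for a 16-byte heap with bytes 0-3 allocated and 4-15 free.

Op 1: a = malloc(3) -> a = 0; heap: [0-2 ALLOC][3-17 FREE]
Op 2: free(a) -> (freed a); heap: [0-17 FREE]
Op 3: b = malloc(1) -> b = 0; heap: [0-0 ALLOC][1-17 FREE]
Op 4: free(b) -> (freed b); heap: [0-17 FREE]
Op 5: c = malloc(3) -> c = 0; heap: [0-2 ALLOC][3-17 FREE]
Op 6: c = realloc(c, 3) -> c = 0; heap: [0-2 ALLOC][3-17 FREE]
Op 7: c = realloc(c, 9) -> c = 0; heap: [0-8 ALLOC][9-17 FREE]

Answer: [0-8 ALLOC][9-17 FREE]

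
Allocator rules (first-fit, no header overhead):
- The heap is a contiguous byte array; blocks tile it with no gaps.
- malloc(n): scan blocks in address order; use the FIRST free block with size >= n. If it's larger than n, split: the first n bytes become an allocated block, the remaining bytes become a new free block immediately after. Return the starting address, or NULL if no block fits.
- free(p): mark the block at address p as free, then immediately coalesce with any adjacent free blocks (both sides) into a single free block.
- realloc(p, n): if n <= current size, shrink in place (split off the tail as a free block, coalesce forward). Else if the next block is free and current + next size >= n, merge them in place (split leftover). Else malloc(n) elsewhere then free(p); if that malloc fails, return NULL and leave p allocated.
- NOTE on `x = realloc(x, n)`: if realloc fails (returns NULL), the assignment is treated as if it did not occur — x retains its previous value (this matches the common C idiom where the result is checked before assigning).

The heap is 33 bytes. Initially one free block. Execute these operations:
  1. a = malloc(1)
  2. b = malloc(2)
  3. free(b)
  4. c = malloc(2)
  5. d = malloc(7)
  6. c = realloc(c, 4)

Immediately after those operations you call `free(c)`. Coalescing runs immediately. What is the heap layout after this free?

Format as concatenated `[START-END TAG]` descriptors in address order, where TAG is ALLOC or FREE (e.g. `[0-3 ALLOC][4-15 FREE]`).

Op 1: a = malloc(1) -> a = 0; heap: [0-0 ALLOC][1-32 FREE]
Op 2: b = malloc(2) -> b = 1; heap: [0-0 ALLOC][1-2 ALLOC][3-32 FREE]
Op 3: free(b) -> (freed b); heap: [0-0 ALLOC][1-32 FREE]
Op 4: c = malloc(2) -> c = 1; heap: [0-0 ALLOC][1-2 ALLOC][3-32 FREE]
Op 5: d = malloc(7) -> d = 3; heap: [0-0 ALLOC][1-2 ALLOC][3-9 ALLOC][10-32 FREE]
Op 6: c = realloc(c, 4) -> c = 10; heap: [0-0 ALLOC][1-2 FREE][3-9 ALLOC][10-13 ALLOC][14-32 FREE]
free(c): c = 10 -> block [10-13 ALLOC]; mark free, coalesce with adjacent free neighbors -> [0-0 ALLOC][1-2 FREE][3-9 ALLOC][10-32 FREE]

Answer: [0-0 ALLOC][1-2 FREE][3-9 ALLOC][10-32 FREE]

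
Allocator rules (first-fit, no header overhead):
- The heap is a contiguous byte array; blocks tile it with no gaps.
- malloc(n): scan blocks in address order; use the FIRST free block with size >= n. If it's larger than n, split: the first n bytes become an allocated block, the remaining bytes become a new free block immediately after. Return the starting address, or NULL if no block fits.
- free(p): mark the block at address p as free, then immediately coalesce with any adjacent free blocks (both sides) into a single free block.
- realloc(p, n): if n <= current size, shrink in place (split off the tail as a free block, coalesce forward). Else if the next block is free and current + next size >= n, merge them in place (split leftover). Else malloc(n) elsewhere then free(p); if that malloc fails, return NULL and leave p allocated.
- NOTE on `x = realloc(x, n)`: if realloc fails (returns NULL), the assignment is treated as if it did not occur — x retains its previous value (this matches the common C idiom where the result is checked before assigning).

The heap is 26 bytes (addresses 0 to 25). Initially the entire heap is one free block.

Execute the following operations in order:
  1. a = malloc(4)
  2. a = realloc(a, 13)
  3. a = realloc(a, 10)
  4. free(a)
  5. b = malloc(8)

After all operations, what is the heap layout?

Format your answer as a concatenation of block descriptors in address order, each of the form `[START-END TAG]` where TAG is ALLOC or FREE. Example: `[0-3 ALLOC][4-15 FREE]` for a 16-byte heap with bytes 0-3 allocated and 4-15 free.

Answer: [0-7 ALLOC][8-25 FREE]

Derivation:
Op 1: a = malloc(4) -> a = 0; heap: [0-3 ALLOC][4-25 FREE]
Op 2: a = realloc(a, 13) -> a = 0; heap: [0-12 ALLOC][13-25 FREE]
Op 3: a = realloc(a, 10) -> a = 0; heap: [0-9 ALLOC][10-25 FREE]
Op 4: free(a) -> (freed a); heap: [0-25 FREE]
Op 5: b = malloc(8) -> b = 0; heap: [0-7 ALLOC][8-25 FREE]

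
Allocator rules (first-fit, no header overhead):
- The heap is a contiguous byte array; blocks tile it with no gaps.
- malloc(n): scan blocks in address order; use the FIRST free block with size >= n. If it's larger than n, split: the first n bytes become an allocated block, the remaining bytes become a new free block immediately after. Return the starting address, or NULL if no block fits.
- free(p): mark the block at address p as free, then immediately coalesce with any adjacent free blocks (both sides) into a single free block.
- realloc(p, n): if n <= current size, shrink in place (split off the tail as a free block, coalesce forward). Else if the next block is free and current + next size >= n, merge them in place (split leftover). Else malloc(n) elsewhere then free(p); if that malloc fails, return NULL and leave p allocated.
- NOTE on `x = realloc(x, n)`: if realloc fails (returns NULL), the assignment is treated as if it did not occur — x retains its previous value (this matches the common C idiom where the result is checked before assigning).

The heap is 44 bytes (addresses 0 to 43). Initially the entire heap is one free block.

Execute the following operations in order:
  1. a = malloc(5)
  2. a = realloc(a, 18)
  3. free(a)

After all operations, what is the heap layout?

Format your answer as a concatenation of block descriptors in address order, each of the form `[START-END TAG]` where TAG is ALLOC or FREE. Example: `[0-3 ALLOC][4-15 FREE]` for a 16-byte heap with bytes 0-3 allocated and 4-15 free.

Op 1: a = malloc(5) -> a = 0; heap: [0-4 ALLOC][5-43 FREE]
Op 2: a = realloc(a, 18) -> a = 0; heap: [0-17 ALLOC][18-43 FREE]
Op 3: free(a) -> (freed a); heap: [0-43 FREE]

Answer: [0-43 FREE]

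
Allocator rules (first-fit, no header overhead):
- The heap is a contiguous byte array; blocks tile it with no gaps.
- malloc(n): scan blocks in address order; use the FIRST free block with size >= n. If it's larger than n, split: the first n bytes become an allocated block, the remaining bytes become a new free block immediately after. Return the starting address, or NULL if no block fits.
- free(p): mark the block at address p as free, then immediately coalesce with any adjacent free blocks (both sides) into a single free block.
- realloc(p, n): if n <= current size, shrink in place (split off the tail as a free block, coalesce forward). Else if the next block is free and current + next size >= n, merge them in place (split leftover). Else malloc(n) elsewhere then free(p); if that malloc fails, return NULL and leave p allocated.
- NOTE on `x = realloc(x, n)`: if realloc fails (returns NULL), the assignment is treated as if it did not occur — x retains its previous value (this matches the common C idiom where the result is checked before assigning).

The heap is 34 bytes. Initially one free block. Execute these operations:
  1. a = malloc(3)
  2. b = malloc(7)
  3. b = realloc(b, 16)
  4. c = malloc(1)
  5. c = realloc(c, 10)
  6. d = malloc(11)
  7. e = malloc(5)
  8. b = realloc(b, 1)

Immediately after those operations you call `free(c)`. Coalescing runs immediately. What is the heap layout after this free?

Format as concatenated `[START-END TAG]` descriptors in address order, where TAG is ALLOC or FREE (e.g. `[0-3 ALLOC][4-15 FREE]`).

Op 1: a = malloc(3) -> a = 0; heap: [0-2 ALLOC][3-33 FREE]
Op 2: b = malloc(7) -> b = 3; heap: [0-2 ALLOC][3-9 ALLOC][10-33 FREE]
Op 3: b = realloc(b, 16) -> b = 3; heap: [0-2 ALLOC][3-18 ALLOC][19-33 FREE]
Op 4: c = malloc(1) -> c = 19; heap: [0-2 ALLOC][3-18 ALLOC][19-19 ALLOC][20-33 FREE]
Op 5: c = realloc(c, 10) -> c = 19; heap: [0-2 ALLOC][3-18 ALLOC][19-28 ALLOC][29-33 FREE]
Op 6: d = malloc(11) -> d = NULL; heap: [0-2 ALLOC][3-18 ALLOC][19-28 ALLOC][29-33 FREE]
Op 7: e = malloc(5) -> e = 29; heap: [0-2 ALLOC][3-18 ALLOC][19-28 ALLOC][29-33 ALLOC]
Op 8: b = realloc(b, 1) -> b = 3; heap: [0-2 ALLOC][3-3 ALLOC][4-18 FREE][19-28 ALLOC][29-33 ALLOC]
free(c): c = 19 -> block [19-28 ALLOC]; mark free, coalesce with adjacent free neighbors -> [0-2 ALLOC][3-3 ALLOC][4-28 FREE][29-33 ALLOC]

Answer: [0-2 ALLOC][3-3 ALLOC][4-28 FREE][29-33 ALLOC]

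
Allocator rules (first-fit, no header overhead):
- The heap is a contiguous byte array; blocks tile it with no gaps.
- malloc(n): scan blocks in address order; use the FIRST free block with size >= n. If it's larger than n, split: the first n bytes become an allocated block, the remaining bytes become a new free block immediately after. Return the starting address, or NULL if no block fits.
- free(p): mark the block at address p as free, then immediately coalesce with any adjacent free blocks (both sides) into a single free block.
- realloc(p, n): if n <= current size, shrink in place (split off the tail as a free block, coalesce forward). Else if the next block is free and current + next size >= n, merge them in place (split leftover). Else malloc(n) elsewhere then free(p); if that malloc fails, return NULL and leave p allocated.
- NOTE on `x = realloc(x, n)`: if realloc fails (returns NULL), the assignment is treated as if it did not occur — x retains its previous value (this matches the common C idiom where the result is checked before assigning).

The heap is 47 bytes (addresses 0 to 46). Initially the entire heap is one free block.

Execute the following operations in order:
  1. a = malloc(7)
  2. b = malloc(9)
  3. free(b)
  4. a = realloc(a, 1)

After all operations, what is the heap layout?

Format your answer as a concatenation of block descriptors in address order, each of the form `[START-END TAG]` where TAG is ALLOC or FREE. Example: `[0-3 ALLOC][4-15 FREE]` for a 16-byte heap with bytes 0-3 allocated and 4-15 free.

Op 1: a = malloc(7) -> a = 0; heap: [0-6 ALLOC][7-46 FREE]
Op 2: b = malloc(9) -> b = 7; heap: [0-6 ALLOC][7-15 ALLOC][16-46 FREE]
Op 3: free(b) -> (freed b); heap: [0-6 ALLOC][7-46 FREE]
Op 4: a = realloc(a, 1) -> a = 0; heap: [0-0 ALLOC][1-46 FREE]

Answer: [0-0 ALLOC][1-46 FREE]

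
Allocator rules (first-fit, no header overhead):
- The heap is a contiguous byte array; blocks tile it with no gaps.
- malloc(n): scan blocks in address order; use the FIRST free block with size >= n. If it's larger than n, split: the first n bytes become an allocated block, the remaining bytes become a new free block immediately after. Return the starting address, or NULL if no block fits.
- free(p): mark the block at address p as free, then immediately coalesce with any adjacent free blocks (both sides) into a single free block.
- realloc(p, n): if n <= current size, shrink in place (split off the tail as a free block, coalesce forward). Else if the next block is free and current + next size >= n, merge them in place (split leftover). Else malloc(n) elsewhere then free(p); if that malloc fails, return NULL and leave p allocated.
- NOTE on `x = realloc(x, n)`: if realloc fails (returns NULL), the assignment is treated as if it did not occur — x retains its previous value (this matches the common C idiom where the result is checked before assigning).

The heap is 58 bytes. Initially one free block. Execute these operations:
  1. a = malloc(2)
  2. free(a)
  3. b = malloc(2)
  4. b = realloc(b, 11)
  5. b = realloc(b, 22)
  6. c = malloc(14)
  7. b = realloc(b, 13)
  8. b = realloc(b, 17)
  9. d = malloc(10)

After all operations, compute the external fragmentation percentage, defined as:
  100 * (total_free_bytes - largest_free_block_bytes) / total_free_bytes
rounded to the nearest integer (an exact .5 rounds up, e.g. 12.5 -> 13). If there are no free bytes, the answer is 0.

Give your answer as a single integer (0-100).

Op 1: a = malloc(2) -> a = 0; heap: [0-1 ALLOC][2-57 FREE]
Op 2: free(a) -> (freed a); heap: [0-57 FREE]
Op 3: b = malloc(2) -> b = 0; heap: [0-1 ALLOC][2-57 FREE]
Op 4: b = realloc(b, 11) -> b = 0; heap: [0-10 ALLOC][11-57 FREE]
Op 5: b = realloc(b, 22) -> b = 0; heap: [0-21 ALLOC][22-57 FREE]
Op 6: c = malloc(14) -> c = 22; heap: [0-21 ALLOC][22-35 ALLOC][36-57 FREE]
Op 7: b = realloc(b, 13) -> b = 0; heap: [0-12 ALLOC][13-21 FREE][22-35 ALLOC][36-57 FREE]
Op 8: b = realloc(b, 17) -> b = 0; heap: [0-16 ALLOC][17-21 FREE][22-35 ALLOC][36-57 FREE]
Op 9: d = malloc(10) -> d = 36; heap: [0-16 ALLOC][17-21 FREE][22-35 ALLOC][36-45 ALLOC][46-57 FREE]
Free blocks: [5 12] total_free=17 largest=12 -> 100*(17-12)/17 = 500/17 ≈ 29.412 -> rounds to 29

Answer: 29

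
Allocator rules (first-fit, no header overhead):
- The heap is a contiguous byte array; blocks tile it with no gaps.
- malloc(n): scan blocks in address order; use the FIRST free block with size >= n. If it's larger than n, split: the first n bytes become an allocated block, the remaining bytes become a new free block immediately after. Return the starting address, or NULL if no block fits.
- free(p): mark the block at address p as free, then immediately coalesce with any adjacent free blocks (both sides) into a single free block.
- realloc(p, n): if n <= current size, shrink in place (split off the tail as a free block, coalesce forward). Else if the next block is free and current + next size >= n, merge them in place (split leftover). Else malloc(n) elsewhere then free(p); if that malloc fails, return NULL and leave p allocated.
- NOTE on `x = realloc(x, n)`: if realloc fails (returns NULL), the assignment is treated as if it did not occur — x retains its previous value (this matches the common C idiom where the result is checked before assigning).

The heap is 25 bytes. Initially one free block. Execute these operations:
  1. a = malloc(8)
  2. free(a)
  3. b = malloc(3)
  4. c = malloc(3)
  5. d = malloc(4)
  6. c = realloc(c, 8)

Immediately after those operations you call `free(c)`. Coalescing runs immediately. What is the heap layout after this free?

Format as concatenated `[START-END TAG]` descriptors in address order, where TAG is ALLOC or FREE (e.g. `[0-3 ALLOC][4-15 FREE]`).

Answer: [0-2 ALLOC][3-5 FREE][6-9 ALLOC][10-24 FREE]

Derivation:
Op 1: a = malloc(8) -> a = 0; heap: [0-7 ALLOC][8-24 FREE]
Op 2: free(a) -> (freed a); heap: [0-24 FREE]
Op 3: b = malloc(3) -> b = 0; heap: [0-2 ALLOC][3-24 FREE]
Op 4: c = malloc(3) -> c = 3; heap: [0-2 ALLOC][3-5 ALLOC][6-24 FREE]
Op 5: d = malloc(4) -> d = 6; heap: [0-2 ALLOC][3-5 ALLOC][6-9 ALLOC][10-24 FREE]
Op 6: c = realloc(c, 8) -> c = 10; heap: [0-2 ALLOC][3-5 FREE][6-9 ALLOC][10-17 ALLOC][18-24 FREE]
free(c): c = 10 -> block [10-17 ALLOC]; mark free, coalesce with adjacent free neighbors -> [0-2 ALLOC][3-5 FREE][6-9 ALLOC][10-24 FREE]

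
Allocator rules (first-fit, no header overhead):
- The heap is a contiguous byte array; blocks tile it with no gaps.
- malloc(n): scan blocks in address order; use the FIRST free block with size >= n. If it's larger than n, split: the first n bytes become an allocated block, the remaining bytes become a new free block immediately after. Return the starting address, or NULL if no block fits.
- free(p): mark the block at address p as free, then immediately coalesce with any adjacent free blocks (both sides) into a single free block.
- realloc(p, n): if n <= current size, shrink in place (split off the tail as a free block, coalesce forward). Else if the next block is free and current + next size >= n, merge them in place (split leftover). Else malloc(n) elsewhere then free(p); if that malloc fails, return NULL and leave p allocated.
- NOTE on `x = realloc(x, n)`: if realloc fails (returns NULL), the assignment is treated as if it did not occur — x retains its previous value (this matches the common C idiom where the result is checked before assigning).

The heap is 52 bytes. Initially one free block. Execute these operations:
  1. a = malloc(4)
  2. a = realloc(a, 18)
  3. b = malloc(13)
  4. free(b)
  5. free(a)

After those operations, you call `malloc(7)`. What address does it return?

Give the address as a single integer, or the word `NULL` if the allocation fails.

Op 1: a = malloc(4) -> a = 0; heap: [0-3 ALLOC][4-51 FREE]
Op 2: a = realloc(a, 18) -> a = 0; heap: [0-17 ALLOC][18-51 FREE]
Op 3: b = malloc(13) -> b = 18; heap: [0-17 ALLOC][18-30 ALLOC][31-51 FREE]
Op 4: free(b) -> (freed b); heap: [0-17 ALLOC][18-51 FREE]
Op 5: free(a) -> (freed a); heap: [0-51 FREE]
malloc(7): first-fit scan over [0-51 FREE] -> 0

Answer: 0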